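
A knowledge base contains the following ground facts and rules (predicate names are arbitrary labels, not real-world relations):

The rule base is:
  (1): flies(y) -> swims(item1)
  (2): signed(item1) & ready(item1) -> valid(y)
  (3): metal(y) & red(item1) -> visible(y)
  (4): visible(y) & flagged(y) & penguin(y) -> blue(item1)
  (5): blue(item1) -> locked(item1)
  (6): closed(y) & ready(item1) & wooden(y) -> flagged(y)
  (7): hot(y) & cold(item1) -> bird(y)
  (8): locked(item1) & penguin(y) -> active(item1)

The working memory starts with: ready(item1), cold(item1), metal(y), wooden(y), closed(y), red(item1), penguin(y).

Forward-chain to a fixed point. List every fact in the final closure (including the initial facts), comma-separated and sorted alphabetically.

active(item1), blue(item1), closed(y), cold(item1), flagged(y), locked(item1), metal(y), penguin(y), ready(item1), red(item1), visible(y), wooden(y)

Round 1: (3) [metal(y) & red(item1) -> visible(y)]; (6) [closed(y) & ready(item1) & wooden(y) -> flagged(y)]. Adds visible(y), flagged(y).
Round 2: (4) [visible(y) & flagged(y) & penguin(y) -> blue(item1)]. Adds blue(item1).
Round 3: (5) [blue(item1) -> locked(item1)]. Adds locked(item1).
Round 4: (8) [locked(item1) & penguin(y) -> active(item1)]. Adds active(item1).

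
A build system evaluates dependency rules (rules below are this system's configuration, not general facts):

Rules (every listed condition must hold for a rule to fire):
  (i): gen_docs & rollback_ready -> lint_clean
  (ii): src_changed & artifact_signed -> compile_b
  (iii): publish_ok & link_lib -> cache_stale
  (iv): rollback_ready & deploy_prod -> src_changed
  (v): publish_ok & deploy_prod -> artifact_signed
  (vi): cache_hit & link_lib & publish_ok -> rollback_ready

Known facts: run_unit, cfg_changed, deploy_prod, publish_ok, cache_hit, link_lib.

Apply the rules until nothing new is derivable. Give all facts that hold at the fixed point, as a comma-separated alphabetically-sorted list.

Round 1 fires (iii), (v), (vi), giving cache_stale, artifact_signed, rollback_ready.
Round 2 fires (iv), giving src_changed.
Round 3 fires (ii), giving compile_b.

artifact_signed, cache_hit, cache_stale, cfg_changed, compile_b, deploy_prod, link_lib, publish_ok, rollback_ready, run_unit, src_changed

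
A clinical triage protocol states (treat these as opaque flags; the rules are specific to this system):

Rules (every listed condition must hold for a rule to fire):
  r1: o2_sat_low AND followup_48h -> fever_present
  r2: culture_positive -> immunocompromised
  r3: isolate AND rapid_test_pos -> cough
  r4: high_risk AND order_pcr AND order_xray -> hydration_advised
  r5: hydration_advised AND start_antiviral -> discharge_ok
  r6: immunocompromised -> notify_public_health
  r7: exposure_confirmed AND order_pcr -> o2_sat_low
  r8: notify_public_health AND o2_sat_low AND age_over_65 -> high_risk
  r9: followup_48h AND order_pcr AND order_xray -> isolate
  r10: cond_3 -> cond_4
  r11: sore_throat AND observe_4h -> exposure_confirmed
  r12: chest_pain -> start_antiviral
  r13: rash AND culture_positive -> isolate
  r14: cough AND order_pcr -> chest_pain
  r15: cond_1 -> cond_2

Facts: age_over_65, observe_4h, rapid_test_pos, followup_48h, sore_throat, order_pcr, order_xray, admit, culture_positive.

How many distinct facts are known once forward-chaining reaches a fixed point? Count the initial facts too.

21

Round 1: r2 [culture_positive -> immunocompromised]; r9 [followup_48h AND order_pcr AND order_xray -> isolate]; r11 [sore_throat AND observe_4h -> exposure_confirmed]. Adds immunocompromised, isolate, exposure_confirmed.
Round 2: r3 [isolate AND rapid_test_pos -> cough]; r6 [immunocompromised -> notify_public_health]; r7 [exposure_confirmed AND order_pcr -> o2_sat_low]. Adds cough, notify_public_health, o2_sat_low.
Round 3: r1 [o2_sat_low AND followup_48h -> fever_present]; r8 [notify_public_health AND o2_sat_low AND age_over_65 -> high_risk]; r14 [cough AND order_pcr -> chest_pain]. Adds fever_present, high_risk, chest_pain.
Round 4: r4 [high_risk AND order_pcr AND order_xray -> hydration_advised]; r12 [chest_pain -> start_antiviral]. Adds hydration_advised, start_antiviral.
Round 5: r5 [hydration_advised AND start_antiviral -> discharge_ok]. Adds discharge_ok.
Closure: {admit, age_over_65, chest_pain, cough, culture_positive, discharge_ok, exposure_confirmed, fever_present, followup_48h, high_risk, hydration_advised, immunocompromised, isolate, notify_public_health, o2_sat_low, observe_4h, order_pcr, order_xray, rapid_test_pos, sore_throat, start_antiviral} — 21 facts.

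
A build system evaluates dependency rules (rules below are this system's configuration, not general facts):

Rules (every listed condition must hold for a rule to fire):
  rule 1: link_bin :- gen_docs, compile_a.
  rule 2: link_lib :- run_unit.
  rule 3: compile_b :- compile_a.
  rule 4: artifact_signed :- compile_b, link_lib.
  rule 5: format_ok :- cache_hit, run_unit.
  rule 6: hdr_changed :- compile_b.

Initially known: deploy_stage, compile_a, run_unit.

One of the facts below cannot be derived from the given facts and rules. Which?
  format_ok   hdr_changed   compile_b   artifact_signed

format_ok

Round 1: rule 2 [link_lib :- run_unit.]; rule 3 [compile_b :- compile_a.]. New: link_lib, compile_b.
Round 2: rule 4 [artifact_signed :- compile_b, link_lib.]; rule 6 [hdr_changed :- compile_b.]. New: artifact_signed, hdr_changed.
Derived: hdr_changed (round 2), compile_b (round 1), artifact_signed (round 2). format_ok never appears in any round.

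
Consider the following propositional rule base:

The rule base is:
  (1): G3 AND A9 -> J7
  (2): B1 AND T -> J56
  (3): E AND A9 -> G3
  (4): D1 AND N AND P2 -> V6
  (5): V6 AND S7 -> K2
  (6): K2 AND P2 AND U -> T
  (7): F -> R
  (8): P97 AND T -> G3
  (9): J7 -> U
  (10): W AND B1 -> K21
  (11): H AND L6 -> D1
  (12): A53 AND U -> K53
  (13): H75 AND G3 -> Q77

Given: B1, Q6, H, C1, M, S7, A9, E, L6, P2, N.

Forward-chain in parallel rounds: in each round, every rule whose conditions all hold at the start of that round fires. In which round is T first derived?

Round 1 fires (3), (11), giving G3, D1.
Round 2 fires (1), (4), giving J7, V6.
Round 3 fires (5), (9), giving K2, U.
Round 4 fires (6), giving T.
T first appears in round 4.

4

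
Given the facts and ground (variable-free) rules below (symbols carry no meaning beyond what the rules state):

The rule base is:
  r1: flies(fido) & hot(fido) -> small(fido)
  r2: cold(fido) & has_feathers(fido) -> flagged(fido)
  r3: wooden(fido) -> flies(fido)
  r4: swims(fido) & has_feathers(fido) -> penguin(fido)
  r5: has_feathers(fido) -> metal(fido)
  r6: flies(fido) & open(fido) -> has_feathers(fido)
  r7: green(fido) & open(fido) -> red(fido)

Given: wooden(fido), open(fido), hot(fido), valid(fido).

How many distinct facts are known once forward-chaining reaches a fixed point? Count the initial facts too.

Round 1: r3 [wooden(fido) -> flies(fido)]. New: flies(fido).
Round 2: r1 [flies(fido) & hot(fido) -> small(fido)]; r6 [flies(fido) & open(fido) -> has_feathers(fido)]. New: small(fido), has_feathers(fido).
Round 3: r5 [has_feathers(fido) -> metal(fido)]. New: metal(fido).
Closure: {flies(fido), has_feathers(fido), hot(fido), metal(fido), open(fido), small(fido), valid(fido), wooden(fido)} — 8 facts.

8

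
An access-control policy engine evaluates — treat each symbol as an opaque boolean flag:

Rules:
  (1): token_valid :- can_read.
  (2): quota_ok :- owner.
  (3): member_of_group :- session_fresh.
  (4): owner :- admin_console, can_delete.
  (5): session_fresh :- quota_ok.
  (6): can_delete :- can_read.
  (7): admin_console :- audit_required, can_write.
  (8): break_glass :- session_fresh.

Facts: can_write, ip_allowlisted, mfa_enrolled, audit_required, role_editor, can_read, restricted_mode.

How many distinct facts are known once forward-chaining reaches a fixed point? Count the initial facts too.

Round 1 — (1), (6), (7), derive token_valid, can_delete, admin_console.
Round 2 — (4), derive owner.
Round 3 — (2), derive quota_ok.
Round 4 — (5), derive session_fresh.
Round 5 — (3), (8), derive member_of_group, break_glass.
Closure: {admin_console, audit_required, break_glass, can_delete, can_read, can_write, ip_allowlisted, member_of_group, mfa_enrolled, owner, quota_ok, restricted_mode, role_editor, session_fresh, token_valid} — 15 facts.

15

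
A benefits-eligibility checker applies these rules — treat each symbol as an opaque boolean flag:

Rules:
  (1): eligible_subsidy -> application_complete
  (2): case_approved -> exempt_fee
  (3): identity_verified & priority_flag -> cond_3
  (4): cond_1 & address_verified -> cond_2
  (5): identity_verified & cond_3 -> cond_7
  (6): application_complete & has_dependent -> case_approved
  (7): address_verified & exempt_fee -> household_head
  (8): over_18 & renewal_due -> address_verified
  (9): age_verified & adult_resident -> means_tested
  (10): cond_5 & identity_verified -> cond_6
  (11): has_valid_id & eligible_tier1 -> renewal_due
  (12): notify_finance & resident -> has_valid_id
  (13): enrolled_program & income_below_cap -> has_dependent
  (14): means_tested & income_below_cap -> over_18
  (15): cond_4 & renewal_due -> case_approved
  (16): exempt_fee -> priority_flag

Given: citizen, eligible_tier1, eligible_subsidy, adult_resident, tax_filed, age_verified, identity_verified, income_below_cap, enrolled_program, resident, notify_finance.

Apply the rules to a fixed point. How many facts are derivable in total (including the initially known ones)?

24

Round 1 — (1), (9), (12), (13), derive application_complete, means_tested, has_valid_id, has_dependent.
Round 2 — (6), (11), (14), derive case_approved, renewal_due, over_18.
Round 3 — (2), (8), derive exempt_fee, address_verified.
Round 4 — (7), (16), derive household_head, priority_flag.
Round 5 — (3), derive cond_3.
Round 6 — (5), derive cond_7.
Closure: {address_verified, adult_resident, age_verified, application_complete, case_approved, citizen, cond_3, cond_7, eligible_subsidy, eligible_tier1, enrolled_program, exempt_fee, has_dependent, has_valid_id, household_head, identity_verified, income_below_cap, means_tested, notify_finance, over_18, priority_flag, renewal_due, resident, tax_filed} — 24 facts.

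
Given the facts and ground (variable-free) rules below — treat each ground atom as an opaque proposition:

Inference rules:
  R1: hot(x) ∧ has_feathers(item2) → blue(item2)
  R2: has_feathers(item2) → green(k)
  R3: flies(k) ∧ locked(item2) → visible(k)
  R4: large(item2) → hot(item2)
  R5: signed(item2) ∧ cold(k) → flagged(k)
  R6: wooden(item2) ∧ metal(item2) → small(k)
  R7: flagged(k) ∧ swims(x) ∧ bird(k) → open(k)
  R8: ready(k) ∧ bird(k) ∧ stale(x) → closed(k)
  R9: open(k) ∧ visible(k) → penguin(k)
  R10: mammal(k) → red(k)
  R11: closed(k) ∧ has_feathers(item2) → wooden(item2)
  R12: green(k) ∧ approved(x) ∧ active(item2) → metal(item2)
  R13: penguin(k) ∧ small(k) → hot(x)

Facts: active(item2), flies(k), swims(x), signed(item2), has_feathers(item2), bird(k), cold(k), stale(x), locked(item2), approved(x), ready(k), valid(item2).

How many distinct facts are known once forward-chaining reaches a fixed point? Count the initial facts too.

Round 1 — R2, R3, R5, R8, derive green(k), visible(k), flagged(k), closed(k).
Round 2 — R7, R11, R12, derive open(k), wooden(item2), metal(item2).
Round 3 — R6, R9, derive small(k), penguin(k).
Round 4 — R13, derive hot(x).
Round 5 — R1, derive blue(item2).
Closure: {active(item2), approved(x), bird(k), blue(item2), closed(k), cold(k), flagged(k), flies(k), green(k), has_feathers(item2), hot(x), locked(item2), metal(item2), open(k), penguin(k), ready(k), signed(item2), small(k), stale(x), swims(x), valid(item2), visible(k), wooden(item2)} — 23 facts.

23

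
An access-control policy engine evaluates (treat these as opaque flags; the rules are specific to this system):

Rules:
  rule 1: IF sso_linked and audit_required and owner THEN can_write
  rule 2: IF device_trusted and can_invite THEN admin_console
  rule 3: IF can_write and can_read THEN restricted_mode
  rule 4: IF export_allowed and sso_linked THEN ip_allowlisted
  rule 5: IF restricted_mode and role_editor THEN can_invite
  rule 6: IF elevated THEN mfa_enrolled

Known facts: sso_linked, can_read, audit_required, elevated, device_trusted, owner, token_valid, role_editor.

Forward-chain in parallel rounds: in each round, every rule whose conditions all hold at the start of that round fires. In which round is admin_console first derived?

Round 1 — rule 1, rule 6, derive can_write, mfa_enrolled.
Round 2 — rule 3, derive restricted_mode.
Round 3 — rule 5, derive can_invite.
Round 4 — rule 2, derive admin_console.
admin_console first appears in round 4.

4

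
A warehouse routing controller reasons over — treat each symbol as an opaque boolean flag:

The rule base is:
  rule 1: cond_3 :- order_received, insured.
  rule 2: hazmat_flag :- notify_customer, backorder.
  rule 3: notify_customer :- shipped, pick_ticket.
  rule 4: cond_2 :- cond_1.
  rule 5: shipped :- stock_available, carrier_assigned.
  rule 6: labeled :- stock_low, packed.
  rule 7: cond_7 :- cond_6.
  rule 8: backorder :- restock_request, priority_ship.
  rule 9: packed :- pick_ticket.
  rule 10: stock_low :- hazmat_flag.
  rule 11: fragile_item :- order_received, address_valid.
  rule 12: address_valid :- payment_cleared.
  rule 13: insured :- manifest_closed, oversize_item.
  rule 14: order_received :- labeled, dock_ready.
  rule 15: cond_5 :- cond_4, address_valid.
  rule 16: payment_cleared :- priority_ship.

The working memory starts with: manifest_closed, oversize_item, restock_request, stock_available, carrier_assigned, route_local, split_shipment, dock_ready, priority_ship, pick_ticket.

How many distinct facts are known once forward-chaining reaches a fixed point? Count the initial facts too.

Round 1 — rule 5, rule 8, rule 9, rule 13, rule 16, derive shipped, backorder, packed, insured, payment_cleared.
Round 2 — rule 3, rule 12, derive notify_customer, address_valid.
Round 3 — rule 2, derive hazmat_flag.
Round 4 — rule 10, derive stock_low.
Round 5 — rule 6, derive labeled.
Round 6 — rule 14, derive order_received.
Round 7 — rule 1, rule 11, derive cond_3, fragile_item.
Closure: {address_valid, backorder, carrier_assigned, cond_3, dock_ready, fragile_item, hazmat_flag, insured, labeled, manifest_closed, notify_customer, order_received, oversize_item, packed, payment_cleared, pick_ticket, priority_ship, restock_request, route_local, shipped, split_shipment, stock_available, stock_low} — 23 facts.

23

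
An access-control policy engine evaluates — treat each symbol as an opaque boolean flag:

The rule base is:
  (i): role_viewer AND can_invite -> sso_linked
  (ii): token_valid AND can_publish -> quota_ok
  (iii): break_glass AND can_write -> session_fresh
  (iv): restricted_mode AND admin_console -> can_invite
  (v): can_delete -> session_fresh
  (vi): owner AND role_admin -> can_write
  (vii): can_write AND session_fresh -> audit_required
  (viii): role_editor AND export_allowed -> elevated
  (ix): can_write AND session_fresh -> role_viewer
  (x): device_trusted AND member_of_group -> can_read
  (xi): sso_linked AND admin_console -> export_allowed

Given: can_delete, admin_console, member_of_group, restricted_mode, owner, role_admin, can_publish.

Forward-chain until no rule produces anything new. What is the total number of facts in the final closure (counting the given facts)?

[1] (iv) [restricted_mode AND admin_console -> can_invite]; (v) [can_delete -> session_fresh]; (vi) [owner AND role_admin -> can_write]. ⇒ new: can_invite, session_fresh, can_write.
[2] (vii) [can_write AND session_fresh -> audit_required]; (ix) [can_write AND session_fresh -> role_viewer]. ⇒ new: audit_required, role_viewer.
[3] (i) [role_viewer AND can_invite -> sso_linked]. ⇒ new: sso_linked.
[4] (xi) [sso_linked AND admin_console -> export_allowed]. ⇒ new: export_allowed.
Closure: {admin_console, audit_required, can_delete, can_invite, can_publish, can_write, export_allowed, member_of_group, owner, restricted_mode, role_admin, role_viewer, session_fresh, sso_linked} — 14 facts.

14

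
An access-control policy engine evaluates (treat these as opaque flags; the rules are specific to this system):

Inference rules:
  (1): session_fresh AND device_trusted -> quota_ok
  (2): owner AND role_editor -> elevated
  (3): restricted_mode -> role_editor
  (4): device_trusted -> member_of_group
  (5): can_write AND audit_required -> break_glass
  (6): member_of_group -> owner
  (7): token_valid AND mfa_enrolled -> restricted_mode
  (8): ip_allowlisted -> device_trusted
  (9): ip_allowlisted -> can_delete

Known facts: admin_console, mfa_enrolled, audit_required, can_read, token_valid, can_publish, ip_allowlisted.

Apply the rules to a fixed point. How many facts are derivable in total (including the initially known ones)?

Round 1: (7) [token_valid AND mfa_enrolled -> restricted_mode]; (8) [ip_allowlisted -> device_trusted]; (9) [ip_allowlisted -> can_delete]. New: restricted_mode, device_trusted, can_delete.
Round 2: (3) [restricted_mode -> role_editor]; (4) [device_trusted -> member_of_group]. New: role_editor, member_of_group.
Round 3: (6) [member_of_group -> owner]. New: owner.
Round 4: (2) [owner AND role_editor -> elevated]. New: elevated.
Closure: {admin_console, audit_required, can_delete, can_publish, can_read, device_trusted, elevated, ip_allowlisted, member_of_group, mfa_enrolled, owner, restricted_mode, role_editor, token_valid} — 14 facts.

14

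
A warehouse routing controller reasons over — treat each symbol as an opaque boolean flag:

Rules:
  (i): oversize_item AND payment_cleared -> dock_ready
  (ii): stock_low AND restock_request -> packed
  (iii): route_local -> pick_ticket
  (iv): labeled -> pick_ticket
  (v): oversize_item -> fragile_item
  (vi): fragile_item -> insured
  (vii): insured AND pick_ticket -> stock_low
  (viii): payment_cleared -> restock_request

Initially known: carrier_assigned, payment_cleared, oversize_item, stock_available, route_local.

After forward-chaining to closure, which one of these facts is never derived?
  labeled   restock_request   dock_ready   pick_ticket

labeled

Round 1: (i) [oversize_item AND payment_cleared -> dock_ready]; (iii) [route_local -> pick_ticket]; (v) [oversize_item -> fragile_item]; (viii) [payment_cleared -> restock_request]. Adds dock_ready, pick_ticket, fragile_item, restock_request.
Round 2: (vi) [fragile_item -> insured]. Adds insured.
Round 3: (vii) [insured AND pick_ticket -> stock_low]. Adds stock_low.
Round 4: (ii) [stock_low AND restock_request -> packed]. Adds packed.
Derived: dock_ready (round 1), restock_request (round 1), pick_ticket (round 1). labeled never appears in any round.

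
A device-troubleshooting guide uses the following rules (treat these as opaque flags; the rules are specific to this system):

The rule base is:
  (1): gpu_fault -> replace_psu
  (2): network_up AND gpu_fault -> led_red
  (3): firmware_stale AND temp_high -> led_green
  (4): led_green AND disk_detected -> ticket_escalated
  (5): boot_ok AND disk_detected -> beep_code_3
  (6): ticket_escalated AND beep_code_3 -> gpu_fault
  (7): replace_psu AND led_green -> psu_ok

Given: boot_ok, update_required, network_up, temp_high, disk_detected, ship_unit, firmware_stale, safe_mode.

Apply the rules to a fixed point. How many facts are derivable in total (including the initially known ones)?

Round 1: (3) [firmware_stale AND temp_high -> led_green]; (5) [boot_ok AND disk_detected -> beep_code_3]. Adds led_green, beep_code_3.
Round 2: (4) [led_green AND disk_detected -> ticket_escalated]. Adds ticket_escalated.
Round 3: (6) [ticket_escalated AND beep_code_3 -> gpu_fault]. Adds gpu_fault.
Round 4: (1) [gpu_fault -> replace_psu]; (2) [network_up AND gpu_fault -> led_red]. Adds replace_psu, led_red.
Round 5: (7) [replace_psu AND led_green -> psu_ok]. Adds psu_ok.
Closure: {beep_code_3, boot_ok, disk_detected, firmware_stale, gpu_fault, led_green, led_red, network_up, psu_ok, replace_psu, safe_mode, ship_unit, temp_high, ticket_escalated, update_required} — 15 facts.

15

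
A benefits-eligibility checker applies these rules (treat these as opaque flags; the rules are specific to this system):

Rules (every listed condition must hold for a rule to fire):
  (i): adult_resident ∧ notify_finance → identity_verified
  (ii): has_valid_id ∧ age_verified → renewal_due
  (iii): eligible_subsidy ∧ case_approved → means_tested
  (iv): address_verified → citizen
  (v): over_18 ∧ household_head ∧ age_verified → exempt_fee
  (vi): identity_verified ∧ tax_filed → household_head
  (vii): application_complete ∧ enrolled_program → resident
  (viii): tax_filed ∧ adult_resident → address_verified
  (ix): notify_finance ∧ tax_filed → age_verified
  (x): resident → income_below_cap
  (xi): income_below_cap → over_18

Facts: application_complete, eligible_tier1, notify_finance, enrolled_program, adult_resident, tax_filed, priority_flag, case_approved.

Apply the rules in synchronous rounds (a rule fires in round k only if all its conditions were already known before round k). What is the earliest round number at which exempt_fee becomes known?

4

Round 1: (i) [adult_resident ∧ notify_finance → identity_verified]; (vii) [application_complete ∧ enrolled_program → resident]; (viii) [tax_filed ∧ adult_resident → address_verified]; (ix) [notify_finance ∧ tax_filed → age_verified]. New: identity_verified, resident, address_verified, age_verified.
Round 2: (iv) [address_verified → citizen]; (vi) [identity_verified ∧ tax_filed → household_head]; (x) [resident → income_below_cap]. New: citizen, household_head, income_below_cap.
Round 3: (xi) [income_below_cap → over_18]. New: over_18.
Round 4: (v) [over_18 ∧ household_head ∧ age_verified → exempt_fee]. New: exempt_fee.
exempt_fee first appears in round 4.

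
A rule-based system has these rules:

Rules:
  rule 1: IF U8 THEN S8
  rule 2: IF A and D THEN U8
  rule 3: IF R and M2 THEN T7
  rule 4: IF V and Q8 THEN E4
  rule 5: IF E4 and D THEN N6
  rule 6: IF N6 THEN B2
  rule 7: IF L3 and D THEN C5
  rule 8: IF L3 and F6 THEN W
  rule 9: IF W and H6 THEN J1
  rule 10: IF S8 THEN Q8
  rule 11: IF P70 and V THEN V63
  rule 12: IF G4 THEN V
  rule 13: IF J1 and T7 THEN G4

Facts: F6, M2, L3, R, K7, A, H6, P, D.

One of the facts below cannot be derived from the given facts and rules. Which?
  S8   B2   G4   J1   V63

Round 1: rule 2 [IF A and D THEN U8]; rule 3 [IF R and M2 THEN T7]; rule 7 [IF L3 and D THEN C5]; rule 8 [IF L3 and F6 THEN W]. Adds U8, T7, C5, W.
Round 2: rule 1 [IF U8 THEN S8]; rule 9 [IF W and H6 THEN J1]. Adds S8, J1.
Round 3: rule 10 [IF S8 THEN Q8]; rule 13 [IF J1 and T7 THEN G4]. Adds Q8, G4.
Round 4: rule 12 [IF G4 THEN V]. Adds V.
Round 5: rule 4 [IF V and Q8 THEN E4]. Adds E4.
Round 6: rule 5 [IF E4 and D THEN N6]. Adds N6.
Round 7: rule 6 [IF N6 THEN B2]. Adds B2.
Derived: B2 (round 7), S8 (round 2), G4 (round 3), J1 (round 2). V63 never appears in any round.

V63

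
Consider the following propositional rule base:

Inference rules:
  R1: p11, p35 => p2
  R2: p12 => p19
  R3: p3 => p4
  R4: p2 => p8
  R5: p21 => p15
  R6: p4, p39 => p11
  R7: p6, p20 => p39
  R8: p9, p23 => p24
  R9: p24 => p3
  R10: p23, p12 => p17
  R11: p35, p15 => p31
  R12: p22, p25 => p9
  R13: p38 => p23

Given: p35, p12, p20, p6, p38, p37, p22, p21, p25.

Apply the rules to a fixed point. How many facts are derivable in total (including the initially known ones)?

Round 1 fires R2, R5, R7, R12, R13, giving p19, p15, p39, p9, p23.
Round 2 fires R8, R10, R11, giving p24, p17, p31.
Round 3 fires R9, giving p3.
Round 4 fires R3, giving p4.
Round 5 fires R6, giving p11.
Round 6 fires R1, giving p2.
Round 7 fires R4, giving p8.
Closure: {p11, p12, p15, p17, p19, p2, p20, p21, p22, p23, p24, p25, p3, p31, p35, p37, p38, p39, p4, p6, p8, p9} — 22 facts.

22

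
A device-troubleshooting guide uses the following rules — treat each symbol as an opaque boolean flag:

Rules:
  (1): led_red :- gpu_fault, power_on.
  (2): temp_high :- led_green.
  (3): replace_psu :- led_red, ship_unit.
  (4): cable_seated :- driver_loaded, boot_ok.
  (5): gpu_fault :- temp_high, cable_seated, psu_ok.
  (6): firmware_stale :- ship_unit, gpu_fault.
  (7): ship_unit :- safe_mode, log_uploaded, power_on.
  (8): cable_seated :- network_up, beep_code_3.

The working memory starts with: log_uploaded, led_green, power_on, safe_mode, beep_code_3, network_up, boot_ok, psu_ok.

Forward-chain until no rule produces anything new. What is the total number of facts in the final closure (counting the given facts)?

Round 1 fires (2), (7), (8), giving temp_high, ship_unit, cable_seated.
Round 2 fires (5), giving gpu_fault.
Round 3 fires (1), (6), giving led_red, firmware_stale.
Round 4 fires (3), giving replace_psu.
Closure: {beep_code_3, boot_ok, cable_seated, firmware_stale, gpu_fault, led_green, led_red, log_uploaded, network_up, power_on, psu_ok, replace_psu, safe_mode, ship_unit, temp_high} — 15 facts.

15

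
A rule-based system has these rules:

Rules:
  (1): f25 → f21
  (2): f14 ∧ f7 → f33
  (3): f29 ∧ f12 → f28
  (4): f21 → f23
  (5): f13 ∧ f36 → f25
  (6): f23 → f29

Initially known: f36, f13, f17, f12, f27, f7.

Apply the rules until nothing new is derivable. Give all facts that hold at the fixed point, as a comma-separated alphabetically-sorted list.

[1] (5) [f13 ∧ f36 → f25]. ⇒ new: f25.
[2] (1) [f25 → f21]. ⇒ new: f21.
[3] (4) [f21 → f23]. ⇒ new: f23.
[4] (6) [f23 → f29]. ⇒ new: f29.
[5] (3) [f29 ∧ f12 → f28]. ⇒ new: f28.

f12, f13, f17, f21, f23, f25, f27, f28, f29, f36, f7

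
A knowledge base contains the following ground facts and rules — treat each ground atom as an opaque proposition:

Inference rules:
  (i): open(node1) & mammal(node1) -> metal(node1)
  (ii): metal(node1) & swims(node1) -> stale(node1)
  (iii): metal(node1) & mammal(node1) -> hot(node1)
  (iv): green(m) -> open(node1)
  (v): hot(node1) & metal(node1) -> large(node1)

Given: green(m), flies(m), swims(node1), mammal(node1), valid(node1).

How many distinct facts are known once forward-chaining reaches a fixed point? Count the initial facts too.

Round 1: (iv) [green(m) -> open(node1)]. New: open(node1).
Round 2: (i) [open(node1) & mammal(node1) -> metal(node1)]. New: metal(node1).
Round 3: (ii) [metal(node1) & swims(node1) -> stale(node1)]; (iii) [metal(node1) & mammal(node1) -> hot(node1)]. New: stale(node1), hot(node1).
Round 4: (v) [hot(node1) & metal(node1) -> large(node1)]. New: large(node1).
Closure: {flies(m), green(m), hot(node1), large(node1), mammal(node1), metal(node1), open(node1), stale(node1), swims(node1), valid(node1)} — 10 facts.

10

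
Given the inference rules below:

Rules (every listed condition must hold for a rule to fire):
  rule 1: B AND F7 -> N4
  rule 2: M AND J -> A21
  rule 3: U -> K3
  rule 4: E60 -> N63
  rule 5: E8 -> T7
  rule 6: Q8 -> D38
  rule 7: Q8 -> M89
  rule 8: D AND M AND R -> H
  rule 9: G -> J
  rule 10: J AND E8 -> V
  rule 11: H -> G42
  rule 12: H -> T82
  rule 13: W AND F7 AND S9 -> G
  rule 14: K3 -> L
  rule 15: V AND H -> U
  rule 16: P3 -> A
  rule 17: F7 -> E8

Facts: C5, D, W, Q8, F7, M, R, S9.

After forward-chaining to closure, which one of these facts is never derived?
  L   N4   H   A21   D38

Round 1 — rule 6, rule 7, rule 8, rule 13, rule 17, derive D38, M89, H, G, E8.
Round 2 — rule 5, rule 9, rule 11, rule 12, derive T7, J, G42, T82.
Round 3 — rule 2, rule 10, derive A21, V.
Round 4 — rule 15, derive U.
Round 5 — rule 3, derive K3.
Round 6 — rule 14, derive L.
Derived: D38 (round 1), A21 (round 3), L (round 6), H (round 1). N4 never appears in any round.

N4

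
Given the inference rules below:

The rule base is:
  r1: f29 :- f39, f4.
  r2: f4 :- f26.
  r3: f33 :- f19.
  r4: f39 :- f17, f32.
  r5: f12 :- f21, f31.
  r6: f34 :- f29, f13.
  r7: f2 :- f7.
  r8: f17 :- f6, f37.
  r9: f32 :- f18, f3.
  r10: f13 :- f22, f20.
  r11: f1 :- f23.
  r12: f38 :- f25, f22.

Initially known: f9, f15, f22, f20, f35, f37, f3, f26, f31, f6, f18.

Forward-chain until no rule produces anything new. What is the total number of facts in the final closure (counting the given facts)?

Round 1: r2 [f4 :- f26.]; r8 [f17 :- f6, f37.]; r9 [f32 :- f18, f3.]; r10 [f13 :- f22, f20.]. New: f4, f17, f32, f13.
Round 2: r4 [f39 :- f17, f32.]. New: f39.
Round 3: r1 [f29 :- f39, f4.]. New: f29.
Round 4: r6 [f34 :- f29, f13.]. New: f34.
Closure: {f13, f15, f17, f18, f20, f22, f26, f29, f3, f31, f32, f34, f35, f37, f39, f4, f6, f9} — 18 facts.

18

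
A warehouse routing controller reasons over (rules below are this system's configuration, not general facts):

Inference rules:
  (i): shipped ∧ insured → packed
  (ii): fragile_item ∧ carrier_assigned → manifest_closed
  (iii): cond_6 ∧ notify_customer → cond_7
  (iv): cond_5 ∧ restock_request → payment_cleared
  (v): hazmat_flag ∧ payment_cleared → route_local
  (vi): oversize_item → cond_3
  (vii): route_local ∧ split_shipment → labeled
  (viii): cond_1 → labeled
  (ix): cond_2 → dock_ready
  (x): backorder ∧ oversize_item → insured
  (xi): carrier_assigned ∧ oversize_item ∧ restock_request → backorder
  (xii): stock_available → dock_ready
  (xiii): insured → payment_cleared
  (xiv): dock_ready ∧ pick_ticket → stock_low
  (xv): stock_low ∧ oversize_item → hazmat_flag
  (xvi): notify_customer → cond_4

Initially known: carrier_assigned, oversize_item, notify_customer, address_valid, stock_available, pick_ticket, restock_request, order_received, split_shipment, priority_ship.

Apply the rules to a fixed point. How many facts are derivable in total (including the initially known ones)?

20

Round 1 — (vi), (xi), (xii), (xvi), derive cond_3, backorder, dock_ready, cond_4.
Round 2 — (x), (xiv), derive insured, stock_low.
Round 3 — (xiii), (xv), derive payment_cleared, hazmat_flag.
Round 4 — (v), derive route_local.
Round 5 — (vii), derive labeled.
Closure: {address_valid, backorder, carrier_assigned, cond_3, cond_4, dock_ready, hazmat_flag, insured, labeled, notify_customer, order_received, oversize_item, payment_cleared, pick_ticket, priority_ship, restock_request, route_local, split_shipment, stock_available, stock_low} — 20 facts.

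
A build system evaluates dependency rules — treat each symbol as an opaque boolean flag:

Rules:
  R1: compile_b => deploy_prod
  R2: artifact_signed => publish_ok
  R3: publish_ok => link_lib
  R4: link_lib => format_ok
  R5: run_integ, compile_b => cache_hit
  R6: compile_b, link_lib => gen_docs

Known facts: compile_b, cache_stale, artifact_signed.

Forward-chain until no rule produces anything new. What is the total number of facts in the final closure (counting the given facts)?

8

Round 1: R1 [compile_b => deploy_prod]; R2 [artifact_signed => publish_ok]. New: deploy_prod, publish_ok.
Round 2: R3 [publish_ok => link_lib]. New: link_lib.
Round 3: R4 [link_lib => format_ok]; R6 [compile_b, link_lib => gen_docs]. New: format_ok, gen_docs.
Closure: {artifact_signed, cache_stale, compile_b, deploy_prod, format_ok, gen_docs, link_lib, publish_ok} — 8 facts.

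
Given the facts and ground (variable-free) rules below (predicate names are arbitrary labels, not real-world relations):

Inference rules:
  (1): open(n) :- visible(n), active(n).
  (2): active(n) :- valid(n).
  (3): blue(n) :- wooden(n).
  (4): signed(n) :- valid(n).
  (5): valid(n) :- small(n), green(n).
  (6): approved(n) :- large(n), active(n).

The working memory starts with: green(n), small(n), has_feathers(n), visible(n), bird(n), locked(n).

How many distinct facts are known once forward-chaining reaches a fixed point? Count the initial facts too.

Round 1: (5) [valid(n) :- small(n), green(n).]. New: valid(n).
Round 2: (2) [active(n) :- valid(n).]; (4) [signed(n) :- valid(n).]. New: active(n), signed(n).
Round 3: (1) [open(n) :- visible(n), active(n).]. New: open(n).
Closure: {active(n), bird(n), green(n), has_feathers(n), locked(n), open(n), signed(n), small(n), valid(n), visible(n)} — 10 facts.

10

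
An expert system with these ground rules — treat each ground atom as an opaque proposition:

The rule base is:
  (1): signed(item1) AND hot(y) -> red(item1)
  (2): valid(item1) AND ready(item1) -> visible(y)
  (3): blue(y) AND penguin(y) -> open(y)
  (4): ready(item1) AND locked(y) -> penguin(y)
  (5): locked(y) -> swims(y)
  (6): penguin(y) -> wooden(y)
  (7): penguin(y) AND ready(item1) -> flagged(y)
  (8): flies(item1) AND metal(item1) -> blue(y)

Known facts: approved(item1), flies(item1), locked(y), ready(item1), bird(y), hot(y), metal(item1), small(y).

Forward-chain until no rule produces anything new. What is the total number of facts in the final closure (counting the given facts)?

14

Round 1 fires (4), (5), (8), giving penguin(y), swims(y), blue(y).
Round 2 fires (3), (6), (7), giving open(y), wooden(y), flagged(y).
Closure: {approved(item1), bird(y), blue(y), flagged(y), flies(item1), hot(y), locked(y), metal(item1), open(y), penguin(y), ready(item1), small(y), swims(y), wooden(y)} — 14 facts.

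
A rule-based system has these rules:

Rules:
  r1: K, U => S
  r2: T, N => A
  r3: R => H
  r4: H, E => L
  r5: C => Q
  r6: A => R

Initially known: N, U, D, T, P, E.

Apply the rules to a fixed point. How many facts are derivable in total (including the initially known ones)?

10

Round 1 — r2, derive A.
Round 2 — r6, derive R.
Round 3 — r3, derive H.
Round 4 — r4, derive L.
Closure: {A, D, E, H, L, N, P, R, T, U} — 10 facts.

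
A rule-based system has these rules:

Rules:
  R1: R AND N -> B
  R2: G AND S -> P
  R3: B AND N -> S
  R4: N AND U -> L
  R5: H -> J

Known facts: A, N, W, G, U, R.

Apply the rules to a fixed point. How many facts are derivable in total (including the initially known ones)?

[1] R1 [R AND N -> B]; R4 [N AND U -> L]. ⇒ new: B, L.
[2] R3 [B AND N -> S]. ⇒ new: S.
[3] R2 [G AND S -> P]. ⇒ new: P.
Closure: {A, B, G, L, N, P, R, S, U, W} — 10 facts.

10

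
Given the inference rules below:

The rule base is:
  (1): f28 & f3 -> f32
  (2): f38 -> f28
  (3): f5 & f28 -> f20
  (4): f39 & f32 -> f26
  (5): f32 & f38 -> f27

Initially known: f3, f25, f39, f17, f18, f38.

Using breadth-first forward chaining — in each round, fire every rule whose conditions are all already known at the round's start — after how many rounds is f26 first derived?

Round 1 fires (2), giving f28.
Round 2 fires (1), giving f32.
Round 3 fires (4), (5), giving f26, f27.
f26 first appears in round 3.

3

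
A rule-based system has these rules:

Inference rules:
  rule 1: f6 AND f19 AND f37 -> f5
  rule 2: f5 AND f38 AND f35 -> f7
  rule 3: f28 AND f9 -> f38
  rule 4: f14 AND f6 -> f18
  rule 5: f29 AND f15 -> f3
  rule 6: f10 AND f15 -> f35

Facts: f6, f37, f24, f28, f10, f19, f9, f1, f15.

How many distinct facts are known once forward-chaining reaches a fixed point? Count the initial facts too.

[1] rule 1 [f6 AND f19 AND f37 -> f5]; rule 3 [f28 AND f9 -> f38]; rule 6 [f10 AND f15 -> f35]. ⇒ new: f5, f38, f35.
[2] rule 2 [f5 AND f38 AND f35 -> f7]. ⇒ new: f7.
Closure: {f1, f10, f15, f19, f24, f28, f35, f37, f38, f5, f6, f7, f9} — 13 facts.

13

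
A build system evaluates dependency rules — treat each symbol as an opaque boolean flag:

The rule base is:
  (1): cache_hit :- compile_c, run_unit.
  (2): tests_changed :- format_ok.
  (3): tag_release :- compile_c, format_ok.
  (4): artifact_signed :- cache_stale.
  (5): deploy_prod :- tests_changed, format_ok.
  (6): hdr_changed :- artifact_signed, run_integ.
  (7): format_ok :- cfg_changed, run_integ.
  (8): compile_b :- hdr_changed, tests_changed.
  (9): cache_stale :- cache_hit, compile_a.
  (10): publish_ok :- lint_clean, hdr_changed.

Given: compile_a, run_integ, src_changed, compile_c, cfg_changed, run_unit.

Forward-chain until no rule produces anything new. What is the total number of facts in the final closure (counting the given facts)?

Round 1 fires (1), (7), giving cache_hit, format_ok.
Round 2 fires (2), (3), (9), giving tests_changed, tag_release, cache_stale.
Round 3 fires (4), (5), giving artifact_signed, deploy_prod.
Round 4 fires (6), giving hdr_changed.
Round 5 fires (8), giving compile_b.
Closure: {artifact_signed, cache_hit, cache_stale, cfg_changed, compile_a, compile_b, compile_c, deploy_prod, format_ok, hdr_changed, run_integ, run_unit, src_changed, tag_release, tests_changed} — 15 facts.

15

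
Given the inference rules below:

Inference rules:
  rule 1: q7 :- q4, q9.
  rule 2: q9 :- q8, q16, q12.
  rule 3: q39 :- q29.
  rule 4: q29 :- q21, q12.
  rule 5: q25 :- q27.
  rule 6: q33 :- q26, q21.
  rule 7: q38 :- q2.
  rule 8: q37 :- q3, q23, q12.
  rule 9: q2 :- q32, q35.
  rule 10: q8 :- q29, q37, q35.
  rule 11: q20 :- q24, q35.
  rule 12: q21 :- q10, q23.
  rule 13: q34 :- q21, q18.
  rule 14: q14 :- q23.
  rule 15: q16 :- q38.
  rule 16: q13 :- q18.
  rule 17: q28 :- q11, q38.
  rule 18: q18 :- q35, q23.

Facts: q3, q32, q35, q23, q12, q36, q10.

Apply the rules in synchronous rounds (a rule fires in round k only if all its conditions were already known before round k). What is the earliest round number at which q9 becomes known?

4

[1] rule 8 [q37 :- q3, q23, q12.]; rule 9 [q2 :- q32, q35.]; rule 12 [q21 :- q10, q23.]; rule 14 [q14 :- q23.]; rule 18 [q18 :- q35, q23.]. ⇒ new: q37, q2, q21, q14, q18.
[2] rule 4 [q29 :- q21, q12.]; rule 7 [q38 :- q2.]; rule 13 [q34 :- q21, q18.]; rule 16 [q13 :- q18.]. ⇒ new: q29, q38, q34, q13.
[3] rule 3 [q39 :- q29.]; rule 10 [q8 :- q29, q37, q35.]; rule 15 [q16 :- q38.]. ⇒ new: q39, q8, q16.
[4] rule 2 [q9 :- q8, q16, q12.]. ⇒ new: q9.
q9 first appears in round 4.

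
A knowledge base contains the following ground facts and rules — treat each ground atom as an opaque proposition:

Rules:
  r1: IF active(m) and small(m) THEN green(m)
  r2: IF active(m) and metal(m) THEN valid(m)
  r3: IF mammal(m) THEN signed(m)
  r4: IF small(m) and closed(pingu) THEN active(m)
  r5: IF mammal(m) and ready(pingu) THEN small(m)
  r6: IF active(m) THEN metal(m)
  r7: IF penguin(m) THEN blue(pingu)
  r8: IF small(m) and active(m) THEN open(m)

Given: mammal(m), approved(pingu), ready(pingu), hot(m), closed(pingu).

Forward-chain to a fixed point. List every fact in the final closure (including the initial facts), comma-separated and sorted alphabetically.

active(m), approved(pingu), closed(pingu), green(m), hot(m), mammal(m), metal(m), open(m), ready(pingu), signed(m), small(m), valid(m)

Round 1: r3 [IF mammal(m) THEN signed(m)]; r5 [IF mammal(m) and ready(pingu) THEN small(m)]. New: signed(m), small(m).
Round 2: r4 [IF small(m) and closed(pingu) THEN active(m)]. New: active(m).
Round 3: r1 [IF active(m) and small(m) THEN green(m)]; r6 [IF active(m) THEN metal(m)]; r8 [IF small(m) and active(m) THEN open(m)]. New: green(m), metal(m), open(m).
Round 4: r2 [IF active(m) and metal(m) THEN valid(m)]. New: valid(m).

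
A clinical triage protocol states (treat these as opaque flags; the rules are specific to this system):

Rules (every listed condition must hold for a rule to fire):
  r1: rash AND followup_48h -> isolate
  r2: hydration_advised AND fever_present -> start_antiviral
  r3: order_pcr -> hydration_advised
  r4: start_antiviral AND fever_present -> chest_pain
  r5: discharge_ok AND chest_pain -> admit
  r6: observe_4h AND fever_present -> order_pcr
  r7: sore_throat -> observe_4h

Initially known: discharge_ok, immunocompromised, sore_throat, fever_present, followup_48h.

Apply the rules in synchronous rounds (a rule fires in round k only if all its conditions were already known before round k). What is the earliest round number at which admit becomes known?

6

[1] r7 [sore_throat -> observe_4h]. ⇒ new: observe_4h.
[2] r6 [observe_4h AND fever_present -> order_pcr]. ⇒ new: order_pcr.
[3] r3 [order_pcr -> hydration_advised]. ⇒ new: hydration_advised.
[4] r2 [hydration_advised AND fever_present -> start_antiviral]. ⇒ new: start_antiviral.
[5] r4 [start_antiviral AND fever_present -> chest_pain]. ⇒ new: chest_pain.
[6] r5 [discharge_ok AND chest_pain -> admit]. ⇒ new: admit.
admit first appears in round 6.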